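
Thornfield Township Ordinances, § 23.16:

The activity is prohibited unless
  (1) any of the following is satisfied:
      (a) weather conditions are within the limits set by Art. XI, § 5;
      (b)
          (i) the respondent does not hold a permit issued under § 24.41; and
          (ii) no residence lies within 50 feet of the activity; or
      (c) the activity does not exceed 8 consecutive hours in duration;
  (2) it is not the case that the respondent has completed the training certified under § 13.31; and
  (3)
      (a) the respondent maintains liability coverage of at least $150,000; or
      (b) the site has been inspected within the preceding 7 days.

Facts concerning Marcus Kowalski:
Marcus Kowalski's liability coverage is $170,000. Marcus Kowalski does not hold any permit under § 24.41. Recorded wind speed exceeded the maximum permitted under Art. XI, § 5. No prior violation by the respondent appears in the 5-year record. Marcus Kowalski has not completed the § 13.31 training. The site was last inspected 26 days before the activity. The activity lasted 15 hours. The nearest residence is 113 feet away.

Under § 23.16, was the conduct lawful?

(a) weather ok — fails.
(i) not (holds permit) — met.
(ii) no residence in 50 ft — holds.
(b) = T AND T = true.
(c) ≤ 8 hrs duration — fails.
(1) = F OR T OR F = true.
(2) not (training certified) — satisfied.
(a) coverage ≥ $150,000 — met.
(b) site inspected — fails.
(3) = T OR F = true.
So Overall is satisfied (T AND T AND T).

Yes — lawful.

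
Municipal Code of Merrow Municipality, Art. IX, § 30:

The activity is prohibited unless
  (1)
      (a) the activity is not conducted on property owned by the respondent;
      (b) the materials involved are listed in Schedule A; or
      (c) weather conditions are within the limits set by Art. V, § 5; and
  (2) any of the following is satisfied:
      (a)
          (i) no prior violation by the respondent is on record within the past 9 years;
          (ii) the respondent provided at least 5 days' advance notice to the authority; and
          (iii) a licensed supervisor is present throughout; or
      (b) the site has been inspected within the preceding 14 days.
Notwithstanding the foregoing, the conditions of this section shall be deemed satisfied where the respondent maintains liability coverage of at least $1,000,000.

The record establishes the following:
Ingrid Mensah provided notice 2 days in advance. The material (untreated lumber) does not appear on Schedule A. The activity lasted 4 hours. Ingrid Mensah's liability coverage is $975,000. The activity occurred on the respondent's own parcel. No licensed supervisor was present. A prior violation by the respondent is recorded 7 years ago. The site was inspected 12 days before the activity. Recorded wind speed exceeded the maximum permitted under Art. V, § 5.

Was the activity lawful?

No — unlawful.

(a) not (own property) — not met.
(b) Schedule A material — not met.
(c) weather ok — not satisfied.
So (1) is not satisfied (F OR F OR F).
(i) no prior violation — fails.
(ii) ≥5 days' notice — not met.
(iii) supervisor present — not satisfied.
(a): F AND F AND F → false.
(b) site inspected — satisfied.
(2): F OR T → true.
Overall: F AND T → false.
Exception (coverage ≥ $1,000,000) — not satisfied.
Result: main false OR exception false → false.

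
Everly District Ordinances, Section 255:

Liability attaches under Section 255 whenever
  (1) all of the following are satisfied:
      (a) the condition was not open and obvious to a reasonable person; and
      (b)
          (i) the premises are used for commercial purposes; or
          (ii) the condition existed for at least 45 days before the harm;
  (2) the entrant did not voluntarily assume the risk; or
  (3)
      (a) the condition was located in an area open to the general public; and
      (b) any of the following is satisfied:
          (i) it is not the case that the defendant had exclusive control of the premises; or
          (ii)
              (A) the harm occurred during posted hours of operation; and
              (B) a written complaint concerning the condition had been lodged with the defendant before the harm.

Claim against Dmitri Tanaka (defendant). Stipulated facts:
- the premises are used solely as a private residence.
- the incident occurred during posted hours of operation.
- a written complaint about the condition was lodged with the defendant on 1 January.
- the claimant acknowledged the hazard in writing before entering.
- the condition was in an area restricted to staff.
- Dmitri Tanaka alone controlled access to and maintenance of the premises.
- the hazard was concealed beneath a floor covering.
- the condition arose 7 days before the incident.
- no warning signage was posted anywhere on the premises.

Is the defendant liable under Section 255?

(a) not open/obvious — satisfied.
(i) commercial use — not satisfied.
(ii) condition ≥45 days old — fails.
So (b) is not satisfied (F OR F).
(1) = T AND F = false.
(2) no assumed risk — not met.
(a) public area — fails.
(i) not (exclusive control) — fails.
(A) during posted hours — met.
(B) complaint lodged — holds.
So (ii) is satisfied (T AND T).
(b) = F OR T = true.
So (3) is not satisfied (F AND T).
Overall: F OR F OR F → false.

No — not liable.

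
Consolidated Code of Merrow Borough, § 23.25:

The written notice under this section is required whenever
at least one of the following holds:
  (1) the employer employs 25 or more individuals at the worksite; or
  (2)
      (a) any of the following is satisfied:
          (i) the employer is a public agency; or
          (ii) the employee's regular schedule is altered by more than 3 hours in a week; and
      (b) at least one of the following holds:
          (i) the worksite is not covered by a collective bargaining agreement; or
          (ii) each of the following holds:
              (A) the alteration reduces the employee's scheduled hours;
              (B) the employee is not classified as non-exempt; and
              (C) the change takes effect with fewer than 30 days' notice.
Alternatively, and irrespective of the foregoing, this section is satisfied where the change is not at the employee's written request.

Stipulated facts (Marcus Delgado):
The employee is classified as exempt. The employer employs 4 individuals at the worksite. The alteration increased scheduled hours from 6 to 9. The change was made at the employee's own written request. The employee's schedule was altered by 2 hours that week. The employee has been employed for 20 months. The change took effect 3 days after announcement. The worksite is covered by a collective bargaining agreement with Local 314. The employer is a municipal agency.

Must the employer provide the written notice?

No — not required.

(1) ≥ 25 at site — fails.
(i) public agency — satisfied.
(ii) schedule shift > 3h — fails.
(a): T OR F → true.
(i) no CBA — not met.
(A) hours reduced — fails.
(B) not (non-exempt) — satisfied.
(C) < 30 days' notice — met.
So (ii) is not satisfied (F AND T AND T).
(b): F OR F → false.
(2) = T AND F = false.
Overall = F OR F = false.
Exception (not employee-requested) — not satisfied.
Result: main false OR exception false → false.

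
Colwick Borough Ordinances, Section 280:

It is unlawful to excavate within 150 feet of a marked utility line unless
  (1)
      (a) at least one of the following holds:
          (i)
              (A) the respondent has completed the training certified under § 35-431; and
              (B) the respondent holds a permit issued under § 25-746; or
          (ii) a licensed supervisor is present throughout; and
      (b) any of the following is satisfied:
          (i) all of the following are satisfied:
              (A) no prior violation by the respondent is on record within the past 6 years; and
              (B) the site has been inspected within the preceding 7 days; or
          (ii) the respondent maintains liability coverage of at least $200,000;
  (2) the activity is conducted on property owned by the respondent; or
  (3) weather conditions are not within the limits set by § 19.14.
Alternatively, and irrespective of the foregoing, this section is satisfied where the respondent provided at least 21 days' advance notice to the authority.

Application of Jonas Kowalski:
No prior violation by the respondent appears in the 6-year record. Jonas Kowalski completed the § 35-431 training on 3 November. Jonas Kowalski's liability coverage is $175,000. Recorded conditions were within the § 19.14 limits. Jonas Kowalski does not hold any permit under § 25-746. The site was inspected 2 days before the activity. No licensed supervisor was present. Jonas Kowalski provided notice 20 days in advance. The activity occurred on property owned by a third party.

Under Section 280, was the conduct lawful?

No — unlawful.

(A) training certified — holds.
(B) holds permit — fails.
(i): T AND F → false.
(ii) supervisor present — fails.
(a): F OR F → false.
(A) no prior violation — met.
(B) site inspected — met.
So (i) is satisfied (T AND T).
(ii) coverage ≥ $200,000 — not met.
(b): T OR F → true.
(1) = F AND T = false.
(2) own property — fails.
(3) not (weather ok) — fails.
So Overall is not satisfied (F OR F OR F).
Exception (≥21 days' notice) — not satisfied.
Result: main false OR exception false → false.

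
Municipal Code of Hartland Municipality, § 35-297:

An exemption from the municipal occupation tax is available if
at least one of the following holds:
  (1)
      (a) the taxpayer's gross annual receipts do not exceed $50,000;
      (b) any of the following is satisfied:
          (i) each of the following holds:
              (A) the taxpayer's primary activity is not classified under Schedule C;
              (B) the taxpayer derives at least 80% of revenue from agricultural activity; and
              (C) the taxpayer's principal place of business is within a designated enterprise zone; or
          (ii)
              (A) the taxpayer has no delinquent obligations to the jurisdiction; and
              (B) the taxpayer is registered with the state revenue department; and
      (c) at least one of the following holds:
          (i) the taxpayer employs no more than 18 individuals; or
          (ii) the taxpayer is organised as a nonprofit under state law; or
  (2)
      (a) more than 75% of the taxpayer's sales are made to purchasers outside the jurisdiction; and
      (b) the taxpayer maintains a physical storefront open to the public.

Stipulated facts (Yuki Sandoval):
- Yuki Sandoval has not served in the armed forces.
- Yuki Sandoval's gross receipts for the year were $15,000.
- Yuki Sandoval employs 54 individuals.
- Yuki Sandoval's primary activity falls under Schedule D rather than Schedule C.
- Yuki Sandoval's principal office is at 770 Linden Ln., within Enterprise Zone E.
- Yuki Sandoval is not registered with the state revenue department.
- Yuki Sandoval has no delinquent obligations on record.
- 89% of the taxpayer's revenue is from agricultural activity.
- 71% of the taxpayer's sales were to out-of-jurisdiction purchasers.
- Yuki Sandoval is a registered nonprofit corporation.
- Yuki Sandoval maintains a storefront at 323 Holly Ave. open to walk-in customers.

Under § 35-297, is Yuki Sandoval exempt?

(a) receipts ≤ $50,000 — satisfied.
(A) not (Schedule C activity) — satisfied.
(B) ≥80% agricultural — satisfied.
(C) in enterprise zone — satisfied.
(i): T AND T AND T → true.
(A) no delinquency — holds.
(B) state-registered — not satisfied.
(ii) = T AND F = false.
(b) = T OR F = true.
(i) ≤ 18 employees — not met.
(ii) nonprofit — holds.
(c) = F OR T = true.
So (1) is satisfied (T AND T AND T).
(a) >75% out-of-jur. sales — not satisfied.
(b) has storefront — met.
So (2) is not satisfied (F AND T).
Overall = T OR F = true.

Yes — exempt.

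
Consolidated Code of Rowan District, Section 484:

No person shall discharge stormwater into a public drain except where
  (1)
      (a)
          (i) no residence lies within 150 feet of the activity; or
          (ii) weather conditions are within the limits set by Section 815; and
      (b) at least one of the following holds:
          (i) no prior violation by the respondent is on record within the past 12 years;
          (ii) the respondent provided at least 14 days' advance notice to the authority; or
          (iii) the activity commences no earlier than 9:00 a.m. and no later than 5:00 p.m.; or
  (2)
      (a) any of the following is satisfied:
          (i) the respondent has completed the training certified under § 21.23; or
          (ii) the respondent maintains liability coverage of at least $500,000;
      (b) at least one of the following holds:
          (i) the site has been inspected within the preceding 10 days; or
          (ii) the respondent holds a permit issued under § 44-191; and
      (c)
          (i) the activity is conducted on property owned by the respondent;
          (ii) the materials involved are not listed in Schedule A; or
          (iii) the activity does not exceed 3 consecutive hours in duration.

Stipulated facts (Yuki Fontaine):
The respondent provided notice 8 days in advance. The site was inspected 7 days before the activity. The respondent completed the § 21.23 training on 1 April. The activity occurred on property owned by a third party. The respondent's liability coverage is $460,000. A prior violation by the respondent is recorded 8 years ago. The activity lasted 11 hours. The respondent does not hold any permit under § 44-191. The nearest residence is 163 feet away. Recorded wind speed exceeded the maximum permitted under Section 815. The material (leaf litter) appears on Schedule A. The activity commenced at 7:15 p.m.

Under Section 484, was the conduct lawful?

No — unlawful.

(i) no residence in 150 ft — satisfied.
(ii) weather ok — not met.
(a): T OR F → true.
(i) no prior violation — not met.
(ii) ≥14 days' notice — not satisfied.
(iii) start within hours — not met.
(b): F OR F OR F → false.
So (1) is not satisfied (T AND F).
(i) training certified — met.
(ii) coverage ≥ $500,000 — fails.
(a): T OR F → true.
(i) site inspected — met.
(ii) holds permit — not satisfied.
So (b) is satisfied (T OR F).
(i) own property — not satisfied.
(ii) not (Schedule A material) — fails.
(iii) ≤ 3 hrs duration — not met.
(c) = F OR F OR F = false.
(2) = T AND T AND F = false.
Overall: F OR F → false.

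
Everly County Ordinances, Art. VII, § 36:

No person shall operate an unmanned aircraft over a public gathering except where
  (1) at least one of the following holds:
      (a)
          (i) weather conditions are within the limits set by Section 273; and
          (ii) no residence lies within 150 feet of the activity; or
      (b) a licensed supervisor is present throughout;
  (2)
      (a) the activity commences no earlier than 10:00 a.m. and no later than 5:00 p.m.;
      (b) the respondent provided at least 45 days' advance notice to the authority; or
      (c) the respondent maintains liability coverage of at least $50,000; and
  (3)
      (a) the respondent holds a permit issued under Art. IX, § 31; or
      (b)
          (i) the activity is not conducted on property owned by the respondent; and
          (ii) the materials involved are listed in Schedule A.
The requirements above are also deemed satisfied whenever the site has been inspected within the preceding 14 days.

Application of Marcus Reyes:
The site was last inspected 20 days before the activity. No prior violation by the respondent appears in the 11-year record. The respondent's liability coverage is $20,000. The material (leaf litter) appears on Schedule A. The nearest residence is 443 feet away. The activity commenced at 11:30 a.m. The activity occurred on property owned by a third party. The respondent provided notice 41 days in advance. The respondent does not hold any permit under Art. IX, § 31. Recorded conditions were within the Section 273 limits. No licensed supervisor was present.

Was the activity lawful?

(i) weather ok — satisfied.
(ii) no residence in 150 ft — met.
(a): T AND T → true.
(b) supervisor present — not met.
So (1) is satisfied (T OR F).
(a) start within hours — holds.
(b) ≥45 days' notice — not met.
(c) coverage ≥ $50,000 — not satisfied.
(2) = T OR F OR F = true.
(a) holds permit — not satisfied.
(i) not (own property) — satisfied.
(ii) Schedule A material — satisfied.
(b): T AND T → true.
So (3) is satisfied (F OR T).
So Overall is satisfied (T AND T AND T).
Exception (site inspected) — not satisfied.
Result: main true OR exception false → true.

Yes — lawful.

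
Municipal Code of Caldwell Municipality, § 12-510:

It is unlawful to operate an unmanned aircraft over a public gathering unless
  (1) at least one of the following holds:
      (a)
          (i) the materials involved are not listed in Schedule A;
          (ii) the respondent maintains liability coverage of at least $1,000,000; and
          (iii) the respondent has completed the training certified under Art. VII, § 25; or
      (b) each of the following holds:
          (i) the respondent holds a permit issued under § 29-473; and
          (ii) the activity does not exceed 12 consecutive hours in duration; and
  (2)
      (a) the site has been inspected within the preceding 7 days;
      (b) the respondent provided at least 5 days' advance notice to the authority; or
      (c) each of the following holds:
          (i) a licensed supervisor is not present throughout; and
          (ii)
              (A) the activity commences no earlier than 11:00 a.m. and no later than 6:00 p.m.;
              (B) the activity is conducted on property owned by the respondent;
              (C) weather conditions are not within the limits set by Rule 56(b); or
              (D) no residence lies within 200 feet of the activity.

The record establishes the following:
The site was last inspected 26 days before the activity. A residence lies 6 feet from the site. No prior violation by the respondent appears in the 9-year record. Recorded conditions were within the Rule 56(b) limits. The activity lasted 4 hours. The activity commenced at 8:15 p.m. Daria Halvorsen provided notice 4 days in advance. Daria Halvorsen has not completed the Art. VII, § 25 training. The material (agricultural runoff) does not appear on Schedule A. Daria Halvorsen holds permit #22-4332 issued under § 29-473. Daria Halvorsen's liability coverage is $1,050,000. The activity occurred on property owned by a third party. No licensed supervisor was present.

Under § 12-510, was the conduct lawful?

(i) not (Schedule A material) — holds.
(ii) coverage ≥ $1,000,000 — satisfied.
(iii) training certified — fails.
(a): T AND T AND F → false.
(i) holds permit — holds.
(ii) ≤ 12 hrs duration — met.
(b) = T AND T = true.
(1) = F OR T = true.
(a) site inspected — not satisfied.
(b) ≥5 days' notice — not satisfied.
(i) not (supervisor present) — holds.
(A) start within hours — not satisfied.
(B) own property — fails.
(C) not (weather ok) — not satisfied.
(D) no residence in 200 ft — fails.
(ii) = F OR F OR F OR F = false.
(c): T AND F → false.
So (2) is not satisfied (F OR F OR F).
So Overall is not satisfied (T AND F).

No — unlawful.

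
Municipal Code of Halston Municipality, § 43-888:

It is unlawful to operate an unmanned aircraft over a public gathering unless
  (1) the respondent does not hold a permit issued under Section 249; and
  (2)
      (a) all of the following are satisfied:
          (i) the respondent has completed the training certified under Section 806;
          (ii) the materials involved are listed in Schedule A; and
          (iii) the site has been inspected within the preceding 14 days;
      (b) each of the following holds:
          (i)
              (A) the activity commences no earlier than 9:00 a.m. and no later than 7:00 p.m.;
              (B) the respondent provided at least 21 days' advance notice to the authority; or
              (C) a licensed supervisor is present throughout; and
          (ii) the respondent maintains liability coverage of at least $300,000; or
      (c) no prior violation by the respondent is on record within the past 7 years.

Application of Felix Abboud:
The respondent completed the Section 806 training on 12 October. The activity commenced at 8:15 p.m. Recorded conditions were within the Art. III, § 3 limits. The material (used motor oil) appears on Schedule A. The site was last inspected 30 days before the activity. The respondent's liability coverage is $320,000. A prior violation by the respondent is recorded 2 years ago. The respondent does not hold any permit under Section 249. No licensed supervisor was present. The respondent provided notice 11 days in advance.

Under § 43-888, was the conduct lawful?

(1) not (holds permit) — met.
(i) training certified — holds.
(ii) Schedule A material — holds.
(iii) site inspected — not satisfied.
(a): T AND T AND F → false.
(A) start within hours — not met.
(B) ≥21 days' notice — fails.
(C) supervisor present — fails.
So (i) is not satisfied (F OR F OR F).
(ii) coverage ≥ $300,000 — holds.
(b): F AND T → false.
(c) no prior violation — not met.
So (2) is not satisfied (F OR F OR F).
Overall = T AND F = false.

No — unlawful.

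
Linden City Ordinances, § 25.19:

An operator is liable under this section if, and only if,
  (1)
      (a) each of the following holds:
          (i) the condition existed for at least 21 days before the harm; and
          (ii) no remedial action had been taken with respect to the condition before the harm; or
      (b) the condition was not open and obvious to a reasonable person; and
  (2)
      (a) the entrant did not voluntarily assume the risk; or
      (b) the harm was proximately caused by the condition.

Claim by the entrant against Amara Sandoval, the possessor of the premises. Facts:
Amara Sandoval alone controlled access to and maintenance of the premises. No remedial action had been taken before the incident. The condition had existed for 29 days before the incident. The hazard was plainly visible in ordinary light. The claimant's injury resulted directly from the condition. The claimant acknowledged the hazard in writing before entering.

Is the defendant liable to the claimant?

Yes — liable.

(i) condition ≥21 days old — met.
(ii) no remedial action — satisfied.
(a) = T AND T = true.
(b) not open/obvious — not met.
(1): T OR F → true.
(a) no assumed risk — fails.
(b) proximate cause — met.
So (2) is satisfied (F OR T).
Overall = T AND T = true.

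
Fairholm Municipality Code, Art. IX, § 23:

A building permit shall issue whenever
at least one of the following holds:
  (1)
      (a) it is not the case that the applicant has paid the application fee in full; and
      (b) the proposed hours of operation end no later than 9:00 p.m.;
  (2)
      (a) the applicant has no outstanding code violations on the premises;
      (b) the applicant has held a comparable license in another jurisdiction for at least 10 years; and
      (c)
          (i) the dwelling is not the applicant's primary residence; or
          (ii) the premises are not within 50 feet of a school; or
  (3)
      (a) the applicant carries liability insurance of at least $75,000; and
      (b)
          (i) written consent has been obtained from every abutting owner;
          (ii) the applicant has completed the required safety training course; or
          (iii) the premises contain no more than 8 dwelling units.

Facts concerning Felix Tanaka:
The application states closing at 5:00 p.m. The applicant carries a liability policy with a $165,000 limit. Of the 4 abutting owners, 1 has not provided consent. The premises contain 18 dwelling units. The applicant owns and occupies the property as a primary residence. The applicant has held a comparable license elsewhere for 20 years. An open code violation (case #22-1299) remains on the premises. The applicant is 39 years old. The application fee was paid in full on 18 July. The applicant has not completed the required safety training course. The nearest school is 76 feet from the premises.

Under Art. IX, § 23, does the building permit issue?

(a) not (fee paid) — not satisfied.
(b) closes by 9 p.m. — satisfied.
So (1) is not satisfied (F AND T).
(a) no code violations — not met.
(b) prior license ≥ 10 yr — satisfied.
(i) not (primary residence) — not met.
(ii) ≥50 ft from school — holds.
(c): F OR T → true.
So (2) is not satisfied (F AND T AND T).
(a) insurance ≥ $75,000 — met.
(i) all abutters consent — not met.
(ii) safety training — not met.
(iii) ≤ 8 units — not satisfied.
So (b) is not satisfied (F OR F OR F).
(3) = T AND F = false.
So Overall is not satisfied (F OR F OR F).

No — denied.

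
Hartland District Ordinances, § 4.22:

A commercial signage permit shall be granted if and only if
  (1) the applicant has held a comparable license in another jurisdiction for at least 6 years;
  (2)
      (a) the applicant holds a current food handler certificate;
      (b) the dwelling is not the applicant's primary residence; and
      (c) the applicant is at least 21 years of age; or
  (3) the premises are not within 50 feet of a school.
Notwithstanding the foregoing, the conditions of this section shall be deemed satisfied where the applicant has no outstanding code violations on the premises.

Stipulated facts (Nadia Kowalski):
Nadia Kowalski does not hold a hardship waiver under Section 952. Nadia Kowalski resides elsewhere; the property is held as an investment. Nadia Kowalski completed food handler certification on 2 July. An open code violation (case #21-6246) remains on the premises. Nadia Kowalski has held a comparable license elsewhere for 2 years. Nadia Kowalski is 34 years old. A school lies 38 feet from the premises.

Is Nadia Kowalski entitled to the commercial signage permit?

Yes — granted.

(1) prior license ≥ 6 yr — not satisfied.
(a) food handler cert. — met.
(b) not (primary residence) — met.
(c) age ≥ 21 — satisfied.
(2): T AND T AND T → true.
(3) ≥50 ft from school — not met.
Overall = F OR T OR F = true.
Exception (no code violations) — not satisfied.
Result: main true OR exception false → true.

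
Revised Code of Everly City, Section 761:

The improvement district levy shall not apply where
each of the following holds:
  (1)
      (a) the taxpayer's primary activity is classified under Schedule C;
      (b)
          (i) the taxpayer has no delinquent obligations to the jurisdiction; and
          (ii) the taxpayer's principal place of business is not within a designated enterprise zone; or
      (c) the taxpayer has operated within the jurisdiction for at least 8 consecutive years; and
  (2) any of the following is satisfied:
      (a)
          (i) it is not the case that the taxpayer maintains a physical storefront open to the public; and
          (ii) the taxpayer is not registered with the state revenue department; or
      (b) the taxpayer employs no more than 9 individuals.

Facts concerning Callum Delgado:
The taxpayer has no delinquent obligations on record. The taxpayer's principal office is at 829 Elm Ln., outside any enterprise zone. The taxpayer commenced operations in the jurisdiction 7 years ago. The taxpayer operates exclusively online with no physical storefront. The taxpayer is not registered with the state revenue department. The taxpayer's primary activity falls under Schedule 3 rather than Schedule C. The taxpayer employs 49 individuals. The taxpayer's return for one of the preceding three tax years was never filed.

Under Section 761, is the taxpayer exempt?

(a) Schedule C activity — not satisfied.
(i) no delinquency — holds.
(ii) not (in enterprise zone) — holds.
So (b) is satisfied (T AND T).
(c) ≥ 8 yrs in jurisdiction — not met.
So (1) is satisfied (F OR T OR F).
(i) not (has storefront) — met.
(ii) not (state-registered) — met.
So (a) is satisfied (T AND T).
(b) ≤ 9 employees — not met.
(2) = T OR F = true.
Overall: T AND T → true.

Yes — exempt.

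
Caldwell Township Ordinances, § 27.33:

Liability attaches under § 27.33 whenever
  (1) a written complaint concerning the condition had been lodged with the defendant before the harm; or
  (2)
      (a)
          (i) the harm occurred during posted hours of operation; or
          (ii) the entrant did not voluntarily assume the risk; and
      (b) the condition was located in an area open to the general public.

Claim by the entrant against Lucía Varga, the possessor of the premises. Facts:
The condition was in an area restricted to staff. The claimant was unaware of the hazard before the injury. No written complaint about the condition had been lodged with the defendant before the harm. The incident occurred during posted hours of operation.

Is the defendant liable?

No — not liable.

(1) complaint lodged — not satisfied.
(i) during posted hours — holds.
(ii) no assumed risk — holds.
So (a) is satisfied (T OR T).
(b) public area — fails.
So (2) is not satisfied (T AND F).
Overall: F OR F → false.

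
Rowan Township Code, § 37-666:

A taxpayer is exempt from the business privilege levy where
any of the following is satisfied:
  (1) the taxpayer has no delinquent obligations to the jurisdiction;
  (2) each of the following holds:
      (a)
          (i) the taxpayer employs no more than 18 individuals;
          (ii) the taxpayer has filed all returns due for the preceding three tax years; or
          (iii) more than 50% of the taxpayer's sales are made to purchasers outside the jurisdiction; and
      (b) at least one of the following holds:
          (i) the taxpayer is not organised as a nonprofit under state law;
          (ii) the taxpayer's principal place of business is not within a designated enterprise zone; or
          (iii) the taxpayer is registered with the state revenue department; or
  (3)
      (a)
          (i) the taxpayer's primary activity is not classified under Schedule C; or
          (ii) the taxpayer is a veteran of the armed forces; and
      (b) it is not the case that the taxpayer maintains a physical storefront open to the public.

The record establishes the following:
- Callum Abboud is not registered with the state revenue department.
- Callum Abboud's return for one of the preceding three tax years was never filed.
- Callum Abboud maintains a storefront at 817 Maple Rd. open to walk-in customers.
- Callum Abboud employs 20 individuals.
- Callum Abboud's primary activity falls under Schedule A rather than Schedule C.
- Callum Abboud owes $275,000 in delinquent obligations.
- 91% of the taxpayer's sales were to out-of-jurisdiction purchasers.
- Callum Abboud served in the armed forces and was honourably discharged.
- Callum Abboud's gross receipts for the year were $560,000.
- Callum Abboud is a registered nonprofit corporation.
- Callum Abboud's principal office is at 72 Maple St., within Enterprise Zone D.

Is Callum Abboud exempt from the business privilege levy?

(1) no delinquency — fails.
(i) ≤ 18 employees — not met.
(ii) returns current — not met.
(iii) >50% out-of-jur. sales — holds.
(a) = F OR F OR T = true.
(i) not (nonprofit) — fails.
(ii) not (in enterprise zone) — not satisfied.
(iii) state-registered — not met.
(b) = F OR F OR F = false.
(2) = T AND F = false.
(i) not (Schedule C activity) — met.
(ii) veteran — satisfied.
(a): T OR T → true.
(b) not (has storefront) — not satisfied.
(3): T AND F → false.
Overall = F OR F OR F = false.

No — not exempt.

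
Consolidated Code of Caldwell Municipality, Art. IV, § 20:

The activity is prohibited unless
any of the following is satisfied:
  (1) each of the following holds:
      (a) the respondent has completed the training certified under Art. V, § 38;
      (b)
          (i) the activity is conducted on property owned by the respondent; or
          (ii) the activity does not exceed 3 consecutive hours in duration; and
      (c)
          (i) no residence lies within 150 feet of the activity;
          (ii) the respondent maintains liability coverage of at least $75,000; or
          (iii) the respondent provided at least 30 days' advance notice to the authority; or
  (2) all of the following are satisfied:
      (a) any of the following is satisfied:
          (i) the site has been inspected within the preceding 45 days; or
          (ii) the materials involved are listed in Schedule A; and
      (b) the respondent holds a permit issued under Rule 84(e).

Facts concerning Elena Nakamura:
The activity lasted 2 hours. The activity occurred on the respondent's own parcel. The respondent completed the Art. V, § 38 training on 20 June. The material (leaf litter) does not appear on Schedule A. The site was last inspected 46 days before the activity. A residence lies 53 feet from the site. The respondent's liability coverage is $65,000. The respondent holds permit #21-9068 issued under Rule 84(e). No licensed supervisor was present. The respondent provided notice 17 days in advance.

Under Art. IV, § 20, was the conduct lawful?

(a) training certified — holds.
(i) own property — met.
(ii) ≤ 3 hrs duration — holds.
So (b) is satisfied (T OR T).
(i) no residence in 150 ft — not met.
(ii) coverage ≥ $75,000 — fails.
(iii) ≥30 days' notice — not met.
(c): F OR F OR F → false.
So (1) is not satisfied (T AND T AND F).
(i) site inspected — not satisfied.
(ii) Schedule A material — not satisfied.
(a) = F OR F = false.
(b) holds permit — satisfied.
So (2) is not satisfied (F AND T).
So Overall is not satisfied (F OR F).

No — unlawful.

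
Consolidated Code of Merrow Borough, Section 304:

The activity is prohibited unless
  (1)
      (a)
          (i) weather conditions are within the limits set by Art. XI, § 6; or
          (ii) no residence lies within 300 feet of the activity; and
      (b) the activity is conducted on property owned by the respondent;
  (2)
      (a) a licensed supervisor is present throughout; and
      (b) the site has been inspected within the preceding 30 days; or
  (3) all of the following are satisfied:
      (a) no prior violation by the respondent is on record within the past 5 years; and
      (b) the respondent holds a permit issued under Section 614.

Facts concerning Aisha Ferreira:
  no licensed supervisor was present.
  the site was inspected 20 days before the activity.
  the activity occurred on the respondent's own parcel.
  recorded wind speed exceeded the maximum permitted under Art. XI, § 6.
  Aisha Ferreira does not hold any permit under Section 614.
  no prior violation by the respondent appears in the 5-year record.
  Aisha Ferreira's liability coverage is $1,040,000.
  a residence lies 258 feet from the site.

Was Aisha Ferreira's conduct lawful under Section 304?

(i) weather ok — fails.
(ii) no residence in 300 ft — fails.
(a) = F OR F = false.
(b) own property — holds.
(1) = F AND T = false.
(a) supervisor present — not met.
(b) site inspected — holds.
So (2) is not satisfied (F AND T).
(a) no prior violation — holds.
(b) holds permit — fails.
(3) = T AND F = false.
Overall = F OR F OR F = false.

No — unlawful.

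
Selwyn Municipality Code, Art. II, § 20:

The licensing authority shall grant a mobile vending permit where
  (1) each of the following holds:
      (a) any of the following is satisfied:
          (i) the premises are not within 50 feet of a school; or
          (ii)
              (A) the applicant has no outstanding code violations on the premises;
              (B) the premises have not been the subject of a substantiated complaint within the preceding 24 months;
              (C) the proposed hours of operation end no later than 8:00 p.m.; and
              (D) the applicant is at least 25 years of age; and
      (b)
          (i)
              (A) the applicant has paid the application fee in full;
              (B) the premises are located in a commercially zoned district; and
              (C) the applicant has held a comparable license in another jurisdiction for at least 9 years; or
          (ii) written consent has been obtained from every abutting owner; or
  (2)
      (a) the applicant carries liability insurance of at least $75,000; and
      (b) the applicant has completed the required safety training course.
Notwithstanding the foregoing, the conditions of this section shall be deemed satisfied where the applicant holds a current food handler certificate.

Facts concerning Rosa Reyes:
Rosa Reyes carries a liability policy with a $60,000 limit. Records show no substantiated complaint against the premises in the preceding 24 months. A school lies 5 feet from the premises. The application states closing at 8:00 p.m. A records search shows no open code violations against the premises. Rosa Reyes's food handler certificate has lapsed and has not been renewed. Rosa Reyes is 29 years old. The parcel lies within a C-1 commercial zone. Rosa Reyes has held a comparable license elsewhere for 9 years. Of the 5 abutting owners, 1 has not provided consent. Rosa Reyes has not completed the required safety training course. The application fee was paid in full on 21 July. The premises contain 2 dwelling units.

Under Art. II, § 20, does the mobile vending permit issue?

Yes — granted.

(i) ≥50 ft from school — not met.
(A) no code violations — satisfied.
(B) no complaint in 24 mo. — satisfied.
(C) closes by 8 p.m. — holds.
(D) age ≥ 25 — met.
(ii) = T AND T AND T AND T = true.
So (a) is satisfied (F OR T).
(A) fee paid — satisfied.
(B) commercially zoned — met.
(C) prior license ≥ 9 yr — holds.
So (i) is satisfied (T AND T AND T).
(ii) all abutters consent — fails.
(b) = T OR F = true.
(1) = T AND T = true.
(a) insurance ≥ $75,000 — not met.
(b) safety training — not satisfied.
So (2) is not satisfied (F AND F).
Overall = T OR F = true.
Exception (food handler cert.) — not satisfied.
Result: main true OR exception false → true.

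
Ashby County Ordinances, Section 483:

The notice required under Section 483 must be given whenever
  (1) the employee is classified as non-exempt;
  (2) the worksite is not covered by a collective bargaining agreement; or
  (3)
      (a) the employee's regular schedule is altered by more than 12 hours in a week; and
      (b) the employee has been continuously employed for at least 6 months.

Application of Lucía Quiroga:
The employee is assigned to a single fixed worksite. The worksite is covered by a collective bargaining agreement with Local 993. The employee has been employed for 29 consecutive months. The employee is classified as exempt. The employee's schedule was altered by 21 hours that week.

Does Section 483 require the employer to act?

(1) non-exempt — not satisfied.
(2) no CBA — not met.
(a) schedule shift > 12h — holds.
(b) tenure ≥ 6 mo. — met.
(3): T AND T → true.
Overall: F OR F OR T → true.

Yes — required.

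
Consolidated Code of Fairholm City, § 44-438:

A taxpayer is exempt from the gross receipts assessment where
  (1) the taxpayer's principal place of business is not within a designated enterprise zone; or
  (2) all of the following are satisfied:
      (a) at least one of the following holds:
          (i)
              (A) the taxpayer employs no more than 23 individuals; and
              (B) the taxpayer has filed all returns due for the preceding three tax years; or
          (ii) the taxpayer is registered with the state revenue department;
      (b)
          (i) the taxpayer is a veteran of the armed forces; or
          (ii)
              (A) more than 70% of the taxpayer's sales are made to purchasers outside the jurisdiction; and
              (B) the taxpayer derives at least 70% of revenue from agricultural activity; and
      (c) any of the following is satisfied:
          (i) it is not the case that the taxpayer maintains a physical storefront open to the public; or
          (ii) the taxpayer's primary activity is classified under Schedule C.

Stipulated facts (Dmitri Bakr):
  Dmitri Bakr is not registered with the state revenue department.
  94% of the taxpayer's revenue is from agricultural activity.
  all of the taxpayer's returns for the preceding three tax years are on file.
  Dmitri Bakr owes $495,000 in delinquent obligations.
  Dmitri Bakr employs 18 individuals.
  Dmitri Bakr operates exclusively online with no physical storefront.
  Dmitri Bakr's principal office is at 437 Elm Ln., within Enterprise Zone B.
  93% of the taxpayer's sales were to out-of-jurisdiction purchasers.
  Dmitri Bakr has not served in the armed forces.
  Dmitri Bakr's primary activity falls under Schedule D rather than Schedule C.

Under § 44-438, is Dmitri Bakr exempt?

(1) not (in enterprise zone) — not satisfied.
(A) ≤ 23 employees — holds.
(B) returns current — satisfied.
(i) = T AND T = true.
(ii) state-registered — not satisfied.
(a) = T OR F = true.
(i) veteran — not satisfied.
(A) >70% out-of-jur. sales — met.
(B) ≥70% agricultural — holds.
(ii): T AND T → true.
(b): F OR T → true.
(i) not (has storefront) — holds.
(ii) Schedule C activity — fails.
So (c) is satisfied (T OR F).
(2) = T AND T AND T = true.
Overall: F OR T → true.

Yes — exempt.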